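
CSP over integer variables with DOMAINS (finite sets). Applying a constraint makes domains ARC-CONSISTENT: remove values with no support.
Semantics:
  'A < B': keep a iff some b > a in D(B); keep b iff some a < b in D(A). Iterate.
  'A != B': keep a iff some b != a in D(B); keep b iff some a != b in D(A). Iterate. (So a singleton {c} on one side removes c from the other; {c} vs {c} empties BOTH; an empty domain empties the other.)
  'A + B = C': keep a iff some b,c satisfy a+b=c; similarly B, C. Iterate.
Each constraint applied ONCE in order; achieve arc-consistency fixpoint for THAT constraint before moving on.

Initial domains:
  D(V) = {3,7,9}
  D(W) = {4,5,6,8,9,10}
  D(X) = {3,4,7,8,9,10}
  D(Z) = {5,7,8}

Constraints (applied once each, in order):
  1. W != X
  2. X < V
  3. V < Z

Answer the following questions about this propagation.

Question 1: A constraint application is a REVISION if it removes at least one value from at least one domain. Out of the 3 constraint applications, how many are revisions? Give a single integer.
Constraint 1 (W != X) on D(W)={4,5,6,8,9,10} D(X)={3,4,7,8,9,10}: no change => not a revision
Constraint 2 (X < V) on D(X)={3,4,7,8,9,10} D(V)={3,7,9}: X {3,4,7,8,9,10}->{3,4,7,8}; V {3,7,9}->{7,9} => REVISION
Constraint 3 (V < Z) on D(V)={7,9} D(Z)={5,7,8}: V {7,9}->{7}; Z {5,7,8}->{8} => REVISION
Total revisions = 2

Answer: 2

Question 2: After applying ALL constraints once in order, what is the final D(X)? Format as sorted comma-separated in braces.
Constraint 1 (W != X) on D(W)={4,5,6,8,9,10} D(X)={3,4,7,8,9,10}: no change
Constraint 2 (X < V) on D(X)={3,4,7,8,9,10} D(V)={3,7,9}: X {3,4,7,8,9,10}->{3,4,7,8}; V {3,7,9}->{7,9}
Constraint 3 (V < Z) on D(V)={7,9} D(Z)={5,7,8}: V {7,9}->{7}; Z {5,7,8}->{8}
So after all 3 constraints: D(X) = {3,4,7,8}

Answer: {3,4,7,8}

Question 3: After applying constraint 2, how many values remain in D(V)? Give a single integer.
Constraint 1 (W != X) on D(W)={4,5,6,8,9,10} D(X)={3,4,7,8,9,10}: no change
Constraint 2 (X < V) on D(X)={3,4,7,8,9,10} D(V)={3,7,9}: X {3,4,7,8,9,10}->{3,4,7,8}; V {3,7,9}->{7,9}
So after constraint 2: D(V)={7,9}, size = 2

Answer: 2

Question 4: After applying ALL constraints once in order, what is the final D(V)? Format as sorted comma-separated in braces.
Constraint 1 (W != X) on D(W)={4,5,6,8,9,10} D(X)={3,4,7,8,9,10}: no change
Constraint 2 (X < V) on D(X)={3,4,7,8,9,10} D(V)={3,7,9}: X {3,4,7,8,9,10}->{3,4,7,8}; V {3,7,9}->{7,9}
Constraint 3 (V < Z) on D(V)={7,9} D(Z)={5,7,8}: V {7,9}->{7}; Z {5,7,8}->{8}
So after all 3 constraints: D(V) = {7}

Answer: {7}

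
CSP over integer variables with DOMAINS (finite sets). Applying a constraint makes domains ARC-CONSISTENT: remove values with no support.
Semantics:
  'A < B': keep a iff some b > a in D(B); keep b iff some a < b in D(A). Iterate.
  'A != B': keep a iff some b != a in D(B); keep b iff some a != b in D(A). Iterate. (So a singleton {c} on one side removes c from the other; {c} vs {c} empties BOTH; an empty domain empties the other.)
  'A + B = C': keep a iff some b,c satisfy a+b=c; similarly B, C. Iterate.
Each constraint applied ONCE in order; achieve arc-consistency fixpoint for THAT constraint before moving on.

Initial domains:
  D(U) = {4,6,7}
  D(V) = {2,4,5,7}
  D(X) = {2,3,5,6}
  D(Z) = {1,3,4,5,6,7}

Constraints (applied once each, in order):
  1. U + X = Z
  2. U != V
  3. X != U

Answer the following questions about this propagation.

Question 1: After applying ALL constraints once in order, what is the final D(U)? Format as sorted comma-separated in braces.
Constraint 1 (U + X = Z) on D(U)={4,6,7} D(X)={2,3,5,6} D(Z)={1,3,4,5,6,7}: U {4,6,7}->{4}; X {2,3,5,6}->{2,3}; Z {1,3,4,5,6,7}->{6,7}
Constraint 2 (U != V) on D(U)={4} D(V)={2,4,5,7}: V {2,4,5,7}->{2,5,7}
Constraint 3 (X != U) on D(X)={2,3} D(U)={4}: no change
So after all 3 constraints: D(U) = {4}

Answer: {4}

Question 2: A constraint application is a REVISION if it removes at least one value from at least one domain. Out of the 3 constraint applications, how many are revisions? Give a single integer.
Constraint 1 (U + X = Z) on D(U)={4,6,7} D(X)={2,3,5,6} D(Z)={1,3,4,5,6,7}: U {4,6,7}->{4}; X {2,3,5,6}->{2,3}; Z {1,3,4,5,6,7}->{6,7} => REVISION
Constraint 2 (U != V) on D(U)={4} D(V)={2,4,5,7}: V {2,4,5,7}->{2,5,7} => REVISION
Constraint 3 (X != U) on D(X)={2,3} D(U)={4}: no change => not a revision
Total revisions = 2

Answer: 2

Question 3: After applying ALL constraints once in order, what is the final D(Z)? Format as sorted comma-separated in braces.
Answer: {6,7}

Derivation:
Constraint 1 (U + X = Z) on D(U)={4,6,7} D(X)={2,3,5,6} D(Z)={1,3,4,5,6,7}: U {4,6,7}->{4}; X {2,3,5,6}->{2,3}; Z {1,3,4,5,6,7}->{6,7}
Constraint 2 (U != V) on D(U)={4} D(V)={2,4,5,7}: V {2,4,5,7}->{2,5,7}
Constraint 3 (X != U) on D(X)={2,3} D(U)={4}: no change
So after all 3 constraints: D(Z) = {6,7}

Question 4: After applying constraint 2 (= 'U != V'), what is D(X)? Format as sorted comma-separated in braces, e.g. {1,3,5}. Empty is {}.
Answer: {2,3}

Derivation:
Constraint 1 (U + X = Z) on D(U)={4,6,7} D(X)={2,3,5,6} D(Z)={1,3,4,5,6,7}: U {4,6,7}->{4}; X {2,3,5,6}->{2,3}; Z {1,3,4,5,6,7}->{6,7}
Constraint 2 (U != V) on D(U)={4} D(V)={2,4,5,7}: V {2,4,5,7}->{2,5,7}
So after constraint 2: D(X) = {2,3}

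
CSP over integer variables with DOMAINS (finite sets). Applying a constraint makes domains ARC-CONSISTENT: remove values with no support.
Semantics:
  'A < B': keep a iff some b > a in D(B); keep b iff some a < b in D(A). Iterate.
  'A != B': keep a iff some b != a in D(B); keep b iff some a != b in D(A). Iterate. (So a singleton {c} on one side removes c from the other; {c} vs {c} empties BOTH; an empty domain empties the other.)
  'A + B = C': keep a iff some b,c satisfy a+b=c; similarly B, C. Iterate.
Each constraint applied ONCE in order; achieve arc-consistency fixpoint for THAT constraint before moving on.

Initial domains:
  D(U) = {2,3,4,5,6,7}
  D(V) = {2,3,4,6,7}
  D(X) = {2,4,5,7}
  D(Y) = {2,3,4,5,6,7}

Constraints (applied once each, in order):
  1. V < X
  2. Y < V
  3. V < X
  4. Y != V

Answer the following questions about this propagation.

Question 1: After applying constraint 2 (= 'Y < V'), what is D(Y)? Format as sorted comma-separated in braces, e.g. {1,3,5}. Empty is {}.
Constraint 1 (V < X) on D(V)={2,3,4,6,7} D(X)={2,4,5,7}: V {2,3,4,6,7}->{2,3,4,6}; X {2,4,5,7}->{4,5,7}
Constraint 2 (Y < V) on D(Y)={2,3,4,5,6,7} D(V)={2,3,4,6}: Y {2,3,4,5,6,7}->{2,3,4,5}; V {2,3,4,6}->{3,4,6}
So after constraint 2: D(Y) = {2,3,4,5}

Answer: {2,3,4,5}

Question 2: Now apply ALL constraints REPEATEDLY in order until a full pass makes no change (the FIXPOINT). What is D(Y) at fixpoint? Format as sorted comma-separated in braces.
pass 0 (initial): D(Y)={2,3,4,5,6,7}
pass 1: V {2,3,4,6,7}->{3,4,6}; X {2,4,5,7}->{4,5,7}; Y {2,3,4,5,6,7}->{2,3,4,5}
pass 2: no change
Fixpoint after 2 passes: D(Y) = {2,3,4,5}

Answer: {2,3,4,5}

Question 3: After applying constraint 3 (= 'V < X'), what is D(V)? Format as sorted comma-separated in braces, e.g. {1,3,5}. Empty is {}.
Constraint 1 (V < X) on D(V)={2,3,4,6,7} D(X)={2,4,5,7}: V {2,3,4,6,7}->{2,3,4,6}; X {2,4,5,7}->{4,5,7}
Constraint 2 (Y < V) on D(Y)={2,3,4,5,6,7} D(V)={2,3,4,6}: Y {2,3,4,5,6,7}->{2,3,4,5}; V {2,3,4,6}->{3,4,6}
Constraint 3 (V < X) on D(V)={3,4,6} D(X)={4,5,7}: no change
So after constraint 3: D(V) = {3,4,6}

Answer: {3,4,6}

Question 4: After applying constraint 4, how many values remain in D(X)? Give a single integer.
Answer: 3

Derivation:
Constraint 1 (V < X) on D(V)={2,3,4,6,7} D(X)={2,4,5,7}: V {2,3,4,6,7}->{2,3,4,6}; X {2,4,5,7}->{4,5,7}
Constraint 2 (Y < V) on D(Y)={2,3,4,5,6,7} D(V)={2,3,4,6}: Y {2,3,4,5,6,7}->{2,3,4,5}; V {2,3,4,6}->{3,4,6}
Constraint 3 (V < X) on D(V)={3,4,6} D(X)={4,5,7}: no change
Constraint 4 (Y != V) on D(Y)={2,3,4,5} D(V)={3,4,6}: no change
So after constraint 4: D(X)={4,5,7}, size = 3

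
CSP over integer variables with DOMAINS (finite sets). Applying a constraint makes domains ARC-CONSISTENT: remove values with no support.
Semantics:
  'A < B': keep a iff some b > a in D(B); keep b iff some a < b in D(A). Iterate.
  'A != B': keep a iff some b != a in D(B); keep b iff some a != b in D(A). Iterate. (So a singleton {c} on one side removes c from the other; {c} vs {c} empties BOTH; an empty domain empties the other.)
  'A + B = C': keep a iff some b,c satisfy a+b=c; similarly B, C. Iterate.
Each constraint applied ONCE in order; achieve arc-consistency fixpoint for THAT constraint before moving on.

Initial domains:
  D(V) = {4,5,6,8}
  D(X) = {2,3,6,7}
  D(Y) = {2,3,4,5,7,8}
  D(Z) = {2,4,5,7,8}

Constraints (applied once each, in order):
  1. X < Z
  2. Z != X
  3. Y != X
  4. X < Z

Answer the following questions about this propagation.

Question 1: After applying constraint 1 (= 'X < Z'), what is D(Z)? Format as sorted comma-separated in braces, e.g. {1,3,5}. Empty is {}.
Constraint 1 (X < Z) on D(X)={2,3,6,7} D(Z)={2,4,5,7,8}: Z {2,4,5,7,8}->{4,5,7,8}
So after constraint 1: D(Z) = {4,5,7,8}

Answer: {4,5,7,8}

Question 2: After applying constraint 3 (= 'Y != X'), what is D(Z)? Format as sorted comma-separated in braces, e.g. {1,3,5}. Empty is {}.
Answer: {4,5,7,8}

Derivation:
Constraint 1 (X < Z) on D(X)={2,3,6,7} D(Z)={2,4,5,7,8}: Z {2,4,5,7,8}->{4,5,7,8}
Constraint 2 (Z != X) on D(Z)={4,5,7,8} D(X)={2,3,6,7}: no change
Constraint 3 (Y != X) on D(Y)={2,3,4,5,7,8} D(X)={2,3,6,7}: no change
So after constraint 3: D(Z) = {4,5,7,8}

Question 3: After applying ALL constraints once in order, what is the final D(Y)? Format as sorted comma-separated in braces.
Constraint 1 (X < Z) on D(X)={2,3,6,7} D(Z)={2,4,5,7,8}: Z {2,4,5,7,8}->{4,5,7,8}
Constraint 2 (Z != X) on D(Z)={4,5,7,8} D(X)={2,3,6,7}: no change
Constraint 3 (Y != X) on D(Y)={2,3,4,5,7,8} D(X)={2,3,6,7}: no change
Constraint 4 (X < Z) on D(X)={2,3,6,7} D(Z)={4,5,7,8}: no change
So after all 4 constraints: D(Y) = {2,3,4,5,7,8}

Answer: {2,3,4,5,7,8}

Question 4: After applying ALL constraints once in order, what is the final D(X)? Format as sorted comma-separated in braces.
Constraint 1 (X < Z) on D(X)={2,3,6,7} D(Z)={2,4,5,7,8}: Z {2,4,5,7,8}->{4,5,7,8}
Constraint 2 (Z != X) on D(Z)={4,5,7,8} D(X)={2,3,6,7}: no change
Constraint 3 (Y != X) on D(Y)={2,3,4,5,7,8} D(X)={2,3,6,7}: no change
Constraint 4 (X < Z) on D(X)={2,3,6,7} D(Z)={4,5,7,8}: no change
So after all 4 constraints: D(X) = {2,3,6,7}

Answer: {2,3,6,7}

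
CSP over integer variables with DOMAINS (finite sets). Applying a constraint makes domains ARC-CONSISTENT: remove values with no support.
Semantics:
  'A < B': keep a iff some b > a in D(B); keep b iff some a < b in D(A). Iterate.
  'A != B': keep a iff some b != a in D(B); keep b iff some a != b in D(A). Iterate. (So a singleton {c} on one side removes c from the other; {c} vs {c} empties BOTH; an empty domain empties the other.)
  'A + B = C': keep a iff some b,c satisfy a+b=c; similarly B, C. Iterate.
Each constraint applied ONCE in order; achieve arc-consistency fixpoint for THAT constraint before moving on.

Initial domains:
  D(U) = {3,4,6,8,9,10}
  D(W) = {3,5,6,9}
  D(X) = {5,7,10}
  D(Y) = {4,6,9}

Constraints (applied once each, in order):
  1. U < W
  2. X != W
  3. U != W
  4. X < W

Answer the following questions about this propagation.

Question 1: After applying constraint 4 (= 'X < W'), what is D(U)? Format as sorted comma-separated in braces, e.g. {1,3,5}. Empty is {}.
Constraint 1 (U < W) on D(U)={3,4,6,8,9,10} D(W)={3,5,6,9}: U {3,4,6,8,9,10}->{3,4,6,8}; W {3,5,6,9}->{5,6,9}
Constraint 2 (X != W) on D(X)={5,7,10} D(W)={5,6,9}: no change
Constraint 3 (U != W) on D(U)={3,4,6,8} D(W)={5,6,9}: no change
Constraint 4 (X < W) on D(X)={5,7,10} D(W)={5,6,9}: X {5,7,10}->{5,7}; W {5,6,9}->{6,9}
So after constraint 4: D(U) = {3,4,6,8}

Answer: {3,4,6,8}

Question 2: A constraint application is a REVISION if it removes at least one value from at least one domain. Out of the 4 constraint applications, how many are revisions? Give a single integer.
Answer: 2

Derivation:
Constraint 1 (U < W) on D(U)={3,4,6,8,9,10} D(W)={3,5,6,9}: U {3,4,6,8,9,10}->{3,4,6,8}; W {3,5,6,9}->{5,6,9} => REVISION
Constraint 2 (X != W) on D(X)={5,7,10} D(W)={5,6,9}: no change => not a revision
Constraint 3 (U != W) on D(U)={3,4,6,8} D(W)={5,6,9}: no change => not a revision
Constraint 4 (X < W) on D(X)={5,7,10} D(W)={5,6,9}: X {5,7,10}->{5,7}; W {5,6,9}->{6,9} => REVISION
Total revisions = 2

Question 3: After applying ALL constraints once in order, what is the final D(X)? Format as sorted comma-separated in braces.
Constraint 1 (U < W) on D(U)={3,4,6,8,9,10} D(W)={3,5,6,9}: U {3,4,6,8,9,10}->{3,4,6,8}; W {3,5,6,9}->{5,6,9}
Constraint 2 (X != W) on D(X)={5,7,10} D(W)={5,6,9}: no change
Constraint 3 (U != W) on D(U)={3,4,6,8} D(W)={5,6,9}: no change
Constraint 4 (X < W) on D(X)={5,7,10} D(W)={5,6,9}: X {5,7,10}->{5,7}; W {5,6,9}->{6,9}
So after all 4 constraints: D(X) = {5,7}

Answer: {5,7}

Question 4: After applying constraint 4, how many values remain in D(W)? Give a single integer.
Answer: 2

Derivation:
Constraint 1 (U < W) on D(U)={3,4,6,8,9,10} D(W)={3,5,6,9}: U {3,4,6,8,9,10}->{3,4,6,8}; W {3,5,6,9}->{5,6,9}
Constraint 2 (X != W) on D(X)={5,7,10} D(W)={5,6,9}: no change
Constraint 3 (U != W) on D(U)={3,4,6,8} D(W)={5,6,9}: no change
Constraint 4 (X < W) on D(X)={5,7,10} D(W)={5,6,9}: X {5,7,10}->{5,7}; W {5,6,9}->{6,9}
So after constraint 4: D(W)={6,9}, size = 2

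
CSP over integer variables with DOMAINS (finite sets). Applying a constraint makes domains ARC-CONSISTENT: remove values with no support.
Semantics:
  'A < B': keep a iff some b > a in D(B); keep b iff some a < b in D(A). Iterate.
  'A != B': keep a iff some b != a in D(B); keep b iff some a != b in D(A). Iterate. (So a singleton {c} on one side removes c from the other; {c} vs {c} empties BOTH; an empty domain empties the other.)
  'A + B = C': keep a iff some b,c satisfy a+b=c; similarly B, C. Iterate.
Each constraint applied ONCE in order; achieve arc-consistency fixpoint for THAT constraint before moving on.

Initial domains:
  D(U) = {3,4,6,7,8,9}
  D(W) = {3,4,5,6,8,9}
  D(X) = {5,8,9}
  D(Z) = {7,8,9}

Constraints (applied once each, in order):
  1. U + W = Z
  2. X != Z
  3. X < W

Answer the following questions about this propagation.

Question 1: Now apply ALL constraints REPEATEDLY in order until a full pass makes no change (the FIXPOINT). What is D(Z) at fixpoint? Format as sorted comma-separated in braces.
Answer: {9}

Derivation:
pass 0 (initial): D(Z)={7,8,9}
pass 1: U {3,4,6,7,8,9}->{3,4,6}; W {3,4,5,6,8,9}->{6}; X {5,8,9}->{5}
pass 2: U {3,4,6}->{3}; Z {7,8,9}->{9}
pass 3: no change
Fixpoint after 3 passes: D(Z) = {9}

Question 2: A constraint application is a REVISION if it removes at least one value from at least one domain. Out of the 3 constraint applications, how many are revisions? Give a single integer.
Constraint 1 (U + W = Z) on D(U)={3,4,6,7,8,9} D(W)={3,4,5,6,8,9} D(Z)={7,8,9}: U {3,4,6,7,8,9}->{3,4,6}; W {3,4,5,6,8,9}->{3,4,5,6} => REVISION
Constraint 2 (X != Z) on D(X)={5,8,9} D(Z)={7,8,9}: no change => not a revision
Constraint 3 (X < W) on D(X)={5,8,9} D(W)={3,4,5,6}: X {5,8,9}->{5}; W {3,4,5,6}->{6} => REVISION
Total revisions = 2

Answer: 2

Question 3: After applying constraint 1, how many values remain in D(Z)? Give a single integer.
Constraint 1 (U + W = Z) on D(U)={3,4,6,7,8,9} D(W)={3,4,5,6,8,9} D(Z)={7,8,9}: U {3,4,6,7,8,9}->{3,4,6}; W {3,4,5,6,8,9}->{3,4,5,6}
So after constraint 1: D(Z)={7,8,9}, size = 3

Answer: 3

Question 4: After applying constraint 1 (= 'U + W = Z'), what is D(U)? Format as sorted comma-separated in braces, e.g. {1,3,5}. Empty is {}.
Answer: {3,4,6}

Derivation:
Constraint 1 (U + W = Z) on D(U)={3,4,6,7,8,9} D(W)={3,4,5,6,8,9} D(Z)={7,8,9}: U {3,4,6,7,8,9}->{3,4,6}; W {3,4,5,6,8,9}->{3,4,5,6}
So after constraint 1: D(U) = {3,4,6}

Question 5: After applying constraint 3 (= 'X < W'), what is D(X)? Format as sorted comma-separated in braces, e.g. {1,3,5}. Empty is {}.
Answer: {5}

Derivation:
Constraint 1 (U + W = Z) on D(U)={3,4,6,7,8,9} D(W)={3,4,5,6,8,9} D(Z)={7,8,9}: U {3,4,6,7,8,9}->{3,4,6}; W {3,4,5,6,8,9}->{3,4,5,6}
Constraint 2 (X != Z) on D(X)={5,8,9} D(Z)={7,8,9}: no change
Constraint 3 (X < W) on D(X)={5,8,9} D(W)={3,4,5,6}: X {5,8,9}->{5}; W {3,4,5,6}->{6}
So after constraint 3: D(X) = {5}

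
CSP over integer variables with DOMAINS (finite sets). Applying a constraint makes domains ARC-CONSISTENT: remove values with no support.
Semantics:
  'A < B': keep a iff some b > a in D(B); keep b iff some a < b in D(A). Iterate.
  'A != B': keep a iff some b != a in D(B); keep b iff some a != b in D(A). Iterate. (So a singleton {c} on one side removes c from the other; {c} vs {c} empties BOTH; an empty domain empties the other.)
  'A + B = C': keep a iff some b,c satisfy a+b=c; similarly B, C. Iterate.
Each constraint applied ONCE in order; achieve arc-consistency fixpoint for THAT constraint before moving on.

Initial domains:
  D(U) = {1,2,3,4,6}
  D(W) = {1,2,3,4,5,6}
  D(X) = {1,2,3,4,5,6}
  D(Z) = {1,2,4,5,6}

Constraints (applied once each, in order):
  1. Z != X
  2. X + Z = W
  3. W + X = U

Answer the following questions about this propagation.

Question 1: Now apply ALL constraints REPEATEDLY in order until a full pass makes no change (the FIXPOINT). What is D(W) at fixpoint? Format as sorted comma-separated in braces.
Answer: {2,3,4,5}

Derivation:
pass 0 (initial): D(W)={1,2,3,4,5,6}
pass 1: U {1,2,3,4,6}->{3,4,6}; W {1,2,3,4,5,6}->{2,3,4,5}; X {1,2,3,4,5,6}->{1,2,3,4}; Z {1,2,4,5,6}->{1,2,4,5}
pass 2: Z {1,2,4,5}->{1,2,4}
pass 3: no change
Fixpoint after 3 passes: D(W) = {2,3,4,5}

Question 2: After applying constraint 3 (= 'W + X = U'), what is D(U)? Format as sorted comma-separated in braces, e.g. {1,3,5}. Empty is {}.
Answer: {3,4,6}

Derivation:
Constraint 1 (Z != X) on D(Z)={1,2,4,5,6} D(X)={1,2,3,4,5,6}: no change
Constraint 2 (X + Z = W) on D(X)={1,2,3,4,5,6} D(Z)={1,2,4,5,6} D(W)={1,2,3,4,5,6}: X {1,2,3,4,5,6}->{1,2,3,4,5}; Z {1,2,4,5,6}->{1,2,4,5}; W {1,2,3,4,5,6}->{2,3,4,5,6}
Constraint 3 (W + X = U) on D(W)={2,3,4,5,6} D(X)={1,2,3,4,5} D(U)={1,2,3,4,6}: W {2,3,4,5,6}->{2,3,4,5}; X {1,2,3,4,5}->{1,2,3,4}; U {1,2,3,4,6}->{3,4,6}
So after constraint 3: D(U) = {3,4,6}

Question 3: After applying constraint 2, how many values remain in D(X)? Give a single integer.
Constraint 1 (Z != X) on D(Z)={1,2,4,5,6} D(X)={1,2,3,4,5,6}: no change
Constraint 2 (X + Z = W) on D(X)={1,2,3,4,5,6} D(Z)={1,2,4,5,6} D(W)={1,2,3,4,5,6}: X {1,2,3,4,5,6}->{1,2,3,4,5}; Z {1,2,4,5,6}->{1,2,4,5}; W {1,2,3,4,5,6}->{2,3,4,5,6}
So after constraint 2: D(X)={1,2,3,4,5}, size = 5

Answer: 5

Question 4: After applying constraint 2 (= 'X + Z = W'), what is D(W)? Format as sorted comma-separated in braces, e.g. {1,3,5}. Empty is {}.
Answer: {2,3,4,5,6}

Derivation:
Constraint 1 (Z != X) on D(Z)={1,2,4,5,6} D(X)={1,2,3,4,5,6}: no change
Constraint 2 (X + Z = W) on D(X)={1,2,3,4,5,6} D(Z)={1,2,4,5,6} D(W)={1,2,3,4,5,6}: X {1,2,3,4,5,6}->{1,2,3,4,5}; Z {1,2,4,5,6}->{1,2,4,5}; W {1,2,3,4,5,6}->{2,3,4,5,6}
So after constraint 2: D(W) = {2,3,4,5,6}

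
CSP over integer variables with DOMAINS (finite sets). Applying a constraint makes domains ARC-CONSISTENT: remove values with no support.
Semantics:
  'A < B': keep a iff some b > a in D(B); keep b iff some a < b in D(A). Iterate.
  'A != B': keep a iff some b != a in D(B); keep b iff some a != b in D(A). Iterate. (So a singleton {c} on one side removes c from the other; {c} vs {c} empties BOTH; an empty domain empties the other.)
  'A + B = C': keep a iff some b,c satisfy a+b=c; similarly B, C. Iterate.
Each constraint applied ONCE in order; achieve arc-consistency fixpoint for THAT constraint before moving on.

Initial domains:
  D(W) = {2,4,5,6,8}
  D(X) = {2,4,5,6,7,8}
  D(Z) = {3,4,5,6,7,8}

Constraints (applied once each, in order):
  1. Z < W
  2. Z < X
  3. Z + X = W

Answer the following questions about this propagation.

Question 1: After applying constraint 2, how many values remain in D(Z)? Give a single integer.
Constraint 1 (Z < W) on D(Z)={3,4,5,6,7,8} D(W)={2,4,5,6,8}: Z {3,4,5,6,7,8}->{3,4,5,6,7}; W {2,4,5,6,8}->{4,5,6,8}
Constraint 2 (Z < X) on D(Z)={3,4,5,6,7} D(X)={2,4,5,6,7,8}: X {2,4,5,6,7,8}->{4,5,6,7,8}
So after constraint 2: D(Z)={3,4,5,6,7}, size = 5

Answer: 5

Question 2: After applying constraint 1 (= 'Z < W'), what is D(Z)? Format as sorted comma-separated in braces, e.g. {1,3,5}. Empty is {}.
Constraint 1 (Z < W) on D(Z)={3,4,5,6,7,8} D(W)={2,4,5,6,8}: Z {3,4,5,6,7,8}->{3,4,5,6,7}; W {2,4,5,6,8}->{4,5,6,8}
So after constraint 1: D(Z) = {3,4,5,6,7}

Answer: {3,4,5,6,7}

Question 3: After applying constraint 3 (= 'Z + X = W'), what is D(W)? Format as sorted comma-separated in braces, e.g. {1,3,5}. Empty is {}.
Constraint 1 (Z < W) on D(Z)={3,4,5,6,7,8} D(W)={2,4,5,6,8}: Z {3,4,5,6,7,8}->{3,4,5,6,7}; W {2,4,5,6,8}->{4,5,6,8}
Constraint 2 (Z < X) on D(Z)={3,4,5,6,7} D(X)={2,4,5,6,7,8}: X {2,4,5,6,7,8}->{4,5,6,7,8}
Constraint 3 (Z + X = W) on D(Z)={3,4,5,6,7} D(X)={4,5,6,7,8} D(W)={4,5,6,8}: Z {3,4,5,6,7}->{3,4}; X {4,5,6,7,8}->{4,5}; W {4,5,6,8}->{8}
So after constraint 3: D(W) = {8}

Answer: {8}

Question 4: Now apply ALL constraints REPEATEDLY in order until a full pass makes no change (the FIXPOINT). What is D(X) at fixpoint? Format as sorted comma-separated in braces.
pass 0 (initial): D(X)={2,4,5,6,7,8}
pass 1: W {2,4,5,6,8}->{8}; X {2,4,5,6,7,8}->{4,5}; Z {3,4,5,6,7,8}->{3,4}
pass 2: no change
Fixpoint after 2 passes: D(X) = {4,5}

Answer: {4,5}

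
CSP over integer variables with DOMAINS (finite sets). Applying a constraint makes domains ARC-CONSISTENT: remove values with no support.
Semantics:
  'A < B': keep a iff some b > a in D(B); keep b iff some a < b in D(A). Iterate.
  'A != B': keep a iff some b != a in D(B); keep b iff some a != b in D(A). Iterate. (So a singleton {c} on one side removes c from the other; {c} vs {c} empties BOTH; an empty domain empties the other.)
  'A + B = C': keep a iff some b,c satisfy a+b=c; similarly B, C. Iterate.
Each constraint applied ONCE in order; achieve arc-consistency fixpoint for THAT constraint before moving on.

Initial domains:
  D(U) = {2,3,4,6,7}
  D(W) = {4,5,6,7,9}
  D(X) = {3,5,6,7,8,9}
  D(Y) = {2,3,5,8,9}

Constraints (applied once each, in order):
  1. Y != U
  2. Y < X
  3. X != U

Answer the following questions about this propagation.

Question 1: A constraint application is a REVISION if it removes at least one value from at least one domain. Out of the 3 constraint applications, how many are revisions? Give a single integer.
Constraint 1 (Y != U) on D(Y)={2,3,5,8,9} D(U)={2,3,4,6,7}: no change => not a revision
Constraint 2 (Y < X) on D(Y)={2,3,5,8,9} D(X)={3,5,6,7,8,9}: Y {2,3,5,8,9}->{2,3,5,8} => REVISION
Constraint 3 (X != U) on D(X)={3,5,6,7,8,9} D(U)={2,3,4,6,7}: no change => not a revision
Total revisions = 1

Answer: 1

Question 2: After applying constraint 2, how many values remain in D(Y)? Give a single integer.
Constraint 1 (Y != U) on D(Y)={2,3,5,8,9} D(U)={2,3,4,6,7}: no change
Constraint 2 (Y < X) on D(Y)={2,3,5,8,9} D(X)={3,5,6,7,8,9}: Y {2,3,5,8,9}->{2,3,5,8}
So after constraint 2: D(Y)={2,3,5,8}, size = 4

Answer: 4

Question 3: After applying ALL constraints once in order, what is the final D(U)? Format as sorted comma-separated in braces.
Answer: {2,3,4,6,7}

Derivation:
Constraint 1 (Y != U) on D(Y)={2,3,5,8,9} D(U)={2,3,4,6,7}: no change
Constraint 2 (Y < X) on D(Y)={2,3,5,8,9} D(X)={3,5,6,7,8,9}: Y {2,3,5,8,9}->{2,3,5,8}
Constraint 3 (X != U) on D(X)={3,5,6,7,8,9} D(U)={2,3,4,6,7}: no change
So after all 3 constraints: D(U) = {2,3,4,6,7}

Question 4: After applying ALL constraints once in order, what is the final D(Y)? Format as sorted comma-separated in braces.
Constraint 1 (Y != U) on D(Y)={2,3,5,8,9} D(U)={2,3,4,6,7}: no change
Constraint 2 (Y < X) on D(Y)={2,3,5,8,9} D(X)={3,5,6,7,8,9}: Y {2,3,5,8,9}->{2,3,5,8}
Constraint 3 (X != U) on D(X)={3,5,6,7,8,9} D(U)={2,3,4,6,7}: no change
So after all 3 constraints: D(Y) = {2,3,5,8}

Answer: {2,3,5,8}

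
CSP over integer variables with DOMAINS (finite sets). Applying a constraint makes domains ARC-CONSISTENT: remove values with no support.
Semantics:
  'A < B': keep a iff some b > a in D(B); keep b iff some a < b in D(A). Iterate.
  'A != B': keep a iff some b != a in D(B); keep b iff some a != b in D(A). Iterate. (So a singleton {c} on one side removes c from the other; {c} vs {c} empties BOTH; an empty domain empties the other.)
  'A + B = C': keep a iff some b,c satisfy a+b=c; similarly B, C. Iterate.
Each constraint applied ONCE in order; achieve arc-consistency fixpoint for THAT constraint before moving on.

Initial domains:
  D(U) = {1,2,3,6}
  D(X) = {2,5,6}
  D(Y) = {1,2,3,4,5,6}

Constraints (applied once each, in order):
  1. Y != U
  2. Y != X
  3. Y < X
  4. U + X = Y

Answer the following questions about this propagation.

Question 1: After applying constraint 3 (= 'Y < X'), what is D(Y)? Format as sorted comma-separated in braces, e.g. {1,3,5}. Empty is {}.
Constraint 1 (Y != U) on D(Y)={1,2,3,4,5,6} D(U)={1,2,3,6}: no change
Constraint 2 (Y != X) on D(Y)={1,2,3,4,5,6} D(X)={2,5,6}: no change
Constraint 3 (Y < X) on D(Y)={1,2,3,4,5,6} D(X)={2,5,6}: Y {1,2,3,4,5,6}->{1,2,3,4,5}
So after constraint 3: D(Y) = {1,2,3,4,5}

Answer: {1,2,3,4,5}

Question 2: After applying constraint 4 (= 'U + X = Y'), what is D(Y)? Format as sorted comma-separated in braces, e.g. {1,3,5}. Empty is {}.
Constraint 1 (Y != U) on D(Y)={1,2,3,4,5,6} D(U)={1,2,3,6}: no change
Constraint 2 (Y != X) on D(Y)={1,2,3,4,5,6} D(X)={2,5,6}: no change
Constraint 3 (Y < X) on D(Y)={1,2,3,4,5,6} D(X)={2,5,6}: Y {1,2,3,4,5,6}->{1,2,3,4,5}
Constraint 4 (U + X = Y) on D(U)={1,2,3,6} D(X)={2,5,6} D(Y)={1,2,3,4,5}: U {1,2,3,6}->{1,2,3}; X {2,5,6}->{2}; Y {1,2,3,4,5}->{3,4,5}
So after constraint 4: D(Y) = {3,4,5}

Answer: {3,4,5}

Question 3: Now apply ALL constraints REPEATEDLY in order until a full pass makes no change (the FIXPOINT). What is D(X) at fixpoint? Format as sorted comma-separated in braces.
pass 0 (initial): D(X)={2,5,6}
pass 1: U {1,2,3,6}->{1,2,3}; X {2,5,6}->{2}; Y {1,2,3,4,5,6}->{3,4,5}
pass 2: U {1,2,3}->{}; X {2}->{}; Y {3,4,5}->{}
pass 3: no change
Fixpoint after 3 passes: D(X) = {}

Answer: {}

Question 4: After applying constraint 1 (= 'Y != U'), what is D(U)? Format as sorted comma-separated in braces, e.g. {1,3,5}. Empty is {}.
Constraint 1 (Y != U) on D(Y)={1,2,3,4,5,6} D(U)={1,2,3,6}: no change
So after constraint 1: D(U) = {1,2,3,6}

Answer: {1,2,3,6}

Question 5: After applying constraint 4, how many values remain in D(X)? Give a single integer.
Constraint 1 (Y != U) on D(Y)={1,2,3,4,5,6} D(U)={1,2,3,6}: no change
Constraint 2 (Y != X) on D(Y)={1,2,3,4,5,6} D(X)={2,5,6}: no change
Constraint 3 (Y < X) on D(Y)={1,2,3,4,5,6} D(X)={2,5,6}: Y {1,2,3,4,5,6}->{1,2,3,4,5}
Constraint 4 (U + X = Y) on D(U)={1,2,3,6} D(X)={2,5,6} D(Y)={1,2,3,4,5}: U {1,2,3,6}->{1,2,3}; X {2,5,6}->{2}; Y {1,2,3,4,5}->{3,4,5}
So after constraint 4: D(X)={2}, size = 1

Answer: 1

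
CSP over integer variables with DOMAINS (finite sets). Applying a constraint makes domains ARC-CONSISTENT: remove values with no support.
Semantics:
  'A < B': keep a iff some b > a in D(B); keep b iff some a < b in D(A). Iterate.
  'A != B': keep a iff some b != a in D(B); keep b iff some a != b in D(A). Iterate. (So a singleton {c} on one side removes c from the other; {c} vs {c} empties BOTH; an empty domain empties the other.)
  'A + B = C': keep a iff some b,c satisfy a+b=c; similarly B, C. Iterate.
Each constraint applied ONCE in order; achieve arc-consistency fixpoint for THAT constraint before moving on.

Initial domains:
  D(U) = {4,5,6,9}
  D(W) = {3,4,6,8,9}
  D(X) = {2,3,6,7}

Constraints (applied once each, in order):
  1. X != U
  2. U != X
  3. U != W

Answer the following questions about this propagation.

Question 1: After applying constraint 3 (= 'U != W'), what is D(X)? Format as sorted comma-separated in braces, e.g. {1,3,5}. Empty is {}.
Constraint 1 (X != U) on D(X)={2,3,6,7} D(U)={4,5,6,9}: no change
Constraint 2 (U != X) on D(U)={4,5,6,9} D(X)={2,3,6,7}: no change
Constraint 3 (U != W) on D(U)={4,5,6,9} D(W)={3,4,6,8,9}: no change
So after constraint 3: D(X) = {2,3,6,7}

Answer: {2,3,6,7}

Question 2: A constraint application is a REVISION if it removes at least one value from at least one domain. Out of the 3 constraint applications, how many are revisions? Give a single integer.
Constraint 1 (X != U) on D(X)={2,3,6,7} D(U)={4,5,6,9}: no change => not a revision
Constraint 2 (U != X) on D(U)={4,5,6,9} D(X)={2,3,6,7}: no change => not a revision
Constraint 3 (U != W) on D(U)={4,5,6,9} D(W)={3,4,6,8,9}: no change => not a revision
Total revisions = 0

Answer: 0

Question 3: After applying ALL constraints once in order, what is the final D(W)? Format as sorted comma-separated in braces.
Constraint 1 (X != U) on D(X)={2,3,6,7} D(U)={4,5,6,9}: no change
Constraint 2 (U != X) on D(U)={4,5,6,9} D(X)={2,3,6,7}: no change
Constraint 3 (U != W) on D(U)={4,5,6,9} D(W)={3,4,6,8,9}: no change
So after all 3 constraints: D(W) = {3,4,6,8,9}

Answer: {3,4,6,8,9}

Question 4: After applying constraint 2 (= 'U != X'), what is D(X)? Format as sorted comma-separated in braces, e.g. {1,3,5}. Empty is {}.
Answer: {2,3,6,7}

Derivation:
Constraint 1 (X != U) on D(X)={2,3,6,7} D(U)={4,5,6,9}: no change
Constraint 2 (U != X) on D(U)={4,5,6,9} D(X)={2,3,6,7}: no change
So after constraint 2: D(X) = {2,3,6,7}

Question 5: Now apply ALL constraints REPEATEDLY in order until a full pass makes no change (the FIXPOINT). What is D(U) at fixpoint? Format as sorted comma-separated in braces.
pass 0 (initial): D(U)={4,5,6,9}
pass 1: no change
Fixpoint after 1 passes: D(U) = {4,5,6,9}

Answer: {4,5,6,9}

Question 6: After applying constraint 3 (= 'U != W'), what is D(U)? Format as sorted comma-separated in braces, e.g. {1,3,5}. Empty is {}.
Answer: {4,5,6,9}

Derivation:
Constraint 1 (X != U) on D(X)={2,3,6,7} D(U)={4,5,6,9}: no change
Constraint 2 (U != X) on D(U)={4,5,6,9} D(X)={2,3,6,7}: no change
Constraint 3 (U != W) on D(U)={4,5,6,9} D(W)={3,4,6,8,9}: no change
So after constraint 3: D(U) = {4,5,6,9}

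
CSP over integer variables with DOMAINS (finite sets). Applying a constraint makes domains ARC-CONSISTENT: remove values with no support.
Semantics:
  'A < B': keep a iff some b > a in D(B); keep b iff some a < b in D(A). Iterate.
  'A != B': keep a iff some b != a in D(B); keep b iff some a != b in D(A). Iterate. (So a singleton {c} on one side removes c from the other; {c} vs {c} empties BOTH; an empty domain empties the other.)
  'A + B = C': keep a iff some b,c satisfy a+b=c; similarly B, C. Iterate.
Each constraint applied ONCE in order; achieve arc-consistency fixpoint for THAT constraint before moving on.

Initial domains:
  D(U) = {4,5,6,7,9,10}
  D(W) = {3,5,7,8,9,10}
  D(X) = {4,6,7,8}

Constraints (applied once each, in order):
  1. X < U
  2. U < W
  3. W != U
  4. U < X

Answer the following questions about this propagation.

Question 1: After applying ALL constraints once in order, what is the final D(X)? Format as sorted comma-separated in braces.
Constraint 1 (X < U) on D(X)={4,6,7,8} D(U)={4,5,6,7,9,10}: U {4,5,6,7,9,10}->{5,6,7,9,10}
Constraint 2 (U < W) on D(U)={5,6,7,9,10} D(W)={3,5,7,8,9,10}: U {5,6,7,9,10}->{5,6,7,9}; W {3,5,7,8,9,10}->{7,8,9,10}
Constraint 3 (W != U) on D(W)={7,8,9,10} D(U)={5,6,7,9}: no change
Constraint 4 (U < X) on D(U)={5,6,7,9} D(X)={4,6,7,8}: U {5,6,7,9}->{5,6,7}; X {4,6,7,8}->{6,7,8}
So after all 4 constraints: D(X) = {6,7,8}

Answer: {6,7,8}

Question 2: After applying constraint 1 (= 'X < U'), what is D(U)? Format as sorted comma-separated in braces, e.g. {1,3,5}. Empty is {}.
Constraint 1 (X < U) on D(X)={4,6,7,8} D(U)={4,5,6,7,9,10}: U {4,5,6,7,9,10}->{5,6,7,9,10}
So after constraint 1: D(U) = {5,6,7,9,10}

Answer: {5,6,7,9,10}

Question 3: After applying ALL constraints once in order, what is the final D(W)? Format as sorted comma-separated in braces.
Answer: {7,8,9,10}

Derivation:
Constraint 1 (X < U) on D(X)={4,6,7,8} D(U)={4,5,6,7,9,10}: U {4,5,6,7,9,10}->{5,6,7,9,10}
Constraint 2 (U < W) on D(U)={5,6,7,9,10} D(W)={3,5,7,8,9,10}: U {5,6,7,9,10}->{5,6,7,9}; W {3,5,7,8,9,10}->{7,8,9,10}
Constraint 3 (W != U) on D(W)={7,8,9,10} D(U)={5,6,7,9}: no change
Constraint 4 (U < X) on D(U)={5,6,7,9} D(X)={4,6,7,8}: U {5,6,7,9}->{5,6,7}; X {4,6,7,8}->{6,7,8}
So after all 4 constraints: D(W) = {7,8,9,10}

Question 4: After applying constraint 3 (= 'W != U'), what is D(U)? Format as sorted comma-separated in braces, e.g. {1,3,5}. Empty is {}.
Answer: {5,6,7,9}

Derivation:
Constraint 1 (X < U) on D(X)={4,6,7,8} D(U)={4,5,6,7,9,10}: U {4,5,6,7,9,10}->{5,6,7,9,10}
Constraint 2 (U < W) on D(U)={5,6,7,9,10} D(W)={3,5,7,8,9,10}: U {5,6,7,9,10}->{5,6,7,9}; W {3,5,7,8,9,10}->{7,8,9,10}
Constraint 3 (W != U) on D(W)={7,8,9,10} D(U)={5,6,7,9}: no change
So after constraint 3: D(U) = {5,6,7,9}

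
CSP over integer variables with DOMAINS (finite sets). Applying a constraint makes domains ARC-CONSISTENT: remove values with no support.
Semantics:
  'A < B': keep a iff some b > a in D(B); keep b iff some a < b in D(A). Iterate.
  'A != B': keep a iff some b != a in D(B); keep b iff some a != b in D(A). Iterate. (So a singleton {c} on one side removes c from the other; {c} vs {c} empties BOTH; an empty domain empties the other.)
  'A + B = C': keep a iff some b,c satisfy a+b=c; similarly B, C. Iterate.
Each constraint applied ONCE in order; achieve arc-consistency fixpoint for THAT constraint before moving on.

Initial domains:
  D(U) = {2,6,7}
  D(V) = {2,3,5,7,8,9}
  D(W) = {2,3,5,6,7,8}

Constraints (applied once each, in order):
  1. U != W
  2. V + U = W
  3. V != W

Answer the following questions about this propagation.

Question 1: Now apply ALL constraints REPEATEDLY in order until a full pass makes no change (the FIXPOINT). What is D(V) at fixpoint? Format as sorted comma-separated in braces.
Answer: {2,3,5}

Derivation:
pass 0 (initial): D(V)={2,3,5,7,8,9}
pass 1: U {2,6,7}->{2,6}; V {2,3,5,7,8,9}->{2,3,5}; W {2,3,5,6,7,8}->{5,7,8}
pass 2: no change
Fixpoint after 2 passes: D(V) = {2,3,5}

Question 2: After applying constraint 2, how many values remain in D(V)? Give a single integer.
Answer: 3

Derivation:
Constraint 1 (U != W) on D(U)={2,6,7} D(W)={2,3,5,6,7,8}: no change
Constraint 2 (V + U = W) on D(V)={2,3,5,7,8,9} D(U)={2,6,7} D(W)={2,3,5,6,7,8}: V {2,3,5,7,8,9}->{2,3,5}; U {2,6,7}->{2,6}; W {2,3,5,6,7,8}->{5,7,8}
So after constraint 2: D(V)={2,3,5}, size = 3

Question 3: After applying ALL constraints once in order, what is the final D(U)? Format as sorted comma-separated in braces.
Constraint 1 (U != W) on D(U)={2,6,7} D(W)={2,3,5,6,7,8}: no change
Constraint 2 (V + U = W) on D(V)={2,3,5,7,8,9} D(U)={2,6,7} D(W)={2,3,5,6,7,8}: V {2,3,5,7,8,9}->{2,3,5}; U {2,6,7}->{2,6}; W {2,3,5,6,7,8}->{5,7,8}
Constraint 3 (V != W) on D(V)={2,3,5} D(W)={5,7,8}: no change
So after all 3 constraints: D(U) = {2,6}

Answer: {2,6}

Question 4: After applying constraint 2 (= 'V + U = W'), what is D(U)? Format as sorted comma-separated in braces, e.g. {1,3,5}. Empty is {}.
Constraint 1 (U != W) on D(U)={2,6,7} D(W)={2,3,5,6,7,8}: no change
Constraint 2 (V + U = W) on D(V)={2,3,5,7,8,9} D(U)={2,6,7} D(W)={2,3,5,6,7,8}: V {2,3,5,7,8,9}->{2,3,5}; U {2,6,7}->{2,6}; W {2,3,5,6,7,8}->{5,7,8}
So after constraint 2: D(U) = {2,6}

Answer: {2,6}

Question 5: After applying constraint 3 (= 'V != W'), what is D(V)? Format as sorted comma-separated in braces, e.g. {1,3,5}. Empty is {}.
Constraint 1 (U != W) on D(U)={2,6,7} D(W)={2,3,5,6,7,8}: no change
Constraint 2 (V + U = W) on D(V)={2,3,5,7,8,9} D(U)={2,6,7} D(W)={2,3,5,6,7,8}: V {2,3,5,7,8,9}->{2,3,5}; U {2,6,7}->{2,6}; W {2,3,5,6,7,8}->{5,7,8}
Constraint 3 (V != W) on D(V)={2,3,5} D(W)={5,7,8}: no change
So after constraint 3: D(V) = {2,3,5}

Answer: {2,3,5}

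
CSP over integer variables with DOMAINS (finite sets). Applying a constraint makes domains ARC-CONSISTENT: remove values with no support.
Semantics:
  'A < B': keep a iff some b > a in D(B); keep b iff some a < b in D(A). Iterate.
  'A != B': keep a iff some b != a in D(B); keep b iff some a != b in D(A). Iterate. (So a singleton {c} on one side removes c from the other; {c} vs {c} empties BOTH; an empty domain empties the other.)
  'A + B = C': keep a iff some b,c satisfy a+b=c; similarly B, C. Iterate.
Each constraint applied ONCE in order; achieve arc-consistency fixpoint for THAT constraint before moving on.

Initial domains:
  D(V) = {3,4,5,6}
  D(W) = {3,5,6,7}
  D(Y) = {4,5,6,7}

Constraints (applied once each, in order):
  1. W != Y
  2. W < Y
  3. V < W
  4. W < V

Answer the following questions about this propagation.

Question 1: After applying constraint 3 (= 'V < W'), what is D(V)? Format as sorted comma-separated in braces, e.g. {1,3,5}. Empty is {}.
Answer: {3,4,5}

Derivation:
Constraint 1 (W != Y) on D(W)={3,5,6,7} D(Y)={4,5,6,7}: no change
Constraint 2 (W < Y) on D(W)={3,5,6,7} D(Y)={4,5,6,7}: W {3,5,6,7}->{3,5,6}
Constraint 3 (V < W) on D(V)={3,4,5,6} D(W)={3,5,6}: V {3,4,5,6}->{3,4,5}; W {3,5,6}->{5,6}
So after constraint 3: D(V) = {3,4,5}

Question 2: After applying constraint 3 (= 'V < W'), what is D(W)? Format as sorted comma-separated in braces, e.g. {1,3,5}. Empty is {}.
Answer: {5,6}

Derivation:
Constraint 1 (W != Y) on D(W)={3,5,6,7} D(Y)={4,5,6,7}: no change
Constraint 2 (W < Y) on D(W)={3,5,6,7} D(Y)={4,5,6,7}: W {3,5,6,7}->{3,5,6}
Constraint 3 (V < W) on D(V)={3,4,5,6} D(W)={3,5,6}: V {3,4,5,6}->{3,4,5}; W {3,5,6}->{5,6}
So after constraint 3: D(W) = {5,6}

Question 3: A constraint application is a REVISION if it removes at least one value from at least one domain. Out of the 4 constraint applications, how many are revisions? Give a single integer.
Answer: 3

Derivation:
Constraint 1 (W != Y) on D(W)={3,5,6,7} D(Y)={4,5,6,7}: no change => not a revision
Constraint 2 (W < Y) on D(W)={3,5,6,7} D(Y)={4,5,6,7}: W {3,5,6,7}->{3,5,6} => REVISION
Constraint 3 (V < W) on D(V)={3,4,5,6} D(W)={3,5,6}: V {3,4,5,6}->{3,4,5}; W {3,5,6}->{5,6} => REVISION
Constraint 4 (W < V) on D(W)={5,6} D(V)={3,4,5}: W {5,6}->{}; V {3,4,5}->{} => REVISION
Total revisions = 3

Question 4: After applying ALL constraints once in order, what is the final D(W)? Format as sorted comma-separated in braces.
Answer: {}

Derivation:
Constraint 1 (W != Y) on D(W)={3,5,6,7} D(Y)={4,5,6,7}: no change
Constraint 2 (W < Y) on D(W)={3,5,6,7} D(Y)={4,5,6,7}: W {3,5,6,7}->{3,5,6}
Constraint 3 (V < W) on D(V)={3,4,5,6} D(W)={3,5,6}: V {3,4,5,6}->{3,4,5}; W {3,5,6}->{5,6}
Constraint 4 (W < V) on D(W)={5,6} D(V)={3,4,5}: W {5,6}->{}; V {3,4,5}->{}
So after all 4 constraints: D(W) = {}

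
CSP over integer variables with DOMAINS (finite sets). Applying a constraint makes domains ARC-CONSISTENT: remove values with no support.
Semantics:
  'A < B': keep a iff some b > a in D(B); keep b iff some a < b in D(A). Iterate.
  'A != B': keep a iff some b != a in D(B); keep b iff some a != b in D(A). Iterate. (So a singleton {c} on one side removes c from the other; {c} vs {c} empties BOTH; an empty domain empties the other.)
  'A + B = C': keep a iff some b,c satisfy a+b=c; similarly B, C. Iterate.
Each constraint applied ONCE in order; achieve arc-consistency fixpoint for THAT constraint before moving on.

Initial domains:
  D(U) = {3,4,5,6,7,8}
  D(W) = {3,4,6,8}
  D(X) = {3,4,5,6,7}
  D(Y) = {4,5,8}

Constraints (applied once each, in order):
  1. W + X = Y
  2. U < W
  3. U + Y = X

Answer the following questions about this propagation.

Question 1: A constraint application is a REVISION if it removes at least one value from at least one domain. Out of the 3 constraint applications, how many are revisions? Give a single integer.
Answer: 3

Derivation:
Constraint 1 (W + X = Y) on D(W)={3,4,6,8} D(X)={3,4,5,6,7} D(Y)={4,5,8}: W {3,4,6,8}->{3,4}; X {3,4,5,6,7}->{4,5}; Y {4,5,8}->{8} => REVISION
Constraint 2 (U < W) on D(U)={3,4,5,6,7,8} D(W)={3,4}: U {3,4,5,6,7,8}->{3}; W {3,4}->{4} => REVISION
Constraint 3 (U + Y = X) on D(U)={3} D(Y)={8} D(X)={4,5}: U {3}->{}; Y {8}->{}; X {4,5}->{} => REVISION
Total revisions = 3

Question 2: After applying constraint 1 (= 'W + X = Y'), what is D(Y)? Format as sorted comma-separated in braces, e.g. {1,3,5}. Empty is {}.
Constraint 1 (W + X = Y) on D(W)={3,4,6,8} D(X)={3,4,5,6,7} D(Y)={4,5,8}: W {3,4,6,8}->{3,4}; X {3,4,5,6,7}->{4,5}; Y {4,5,8}->{8}
So after constraint 1: D(Y) = {8}

Answer: {8}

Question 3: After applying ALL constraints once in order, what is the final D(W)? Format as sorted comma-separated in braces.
Constraint 1 (W + X = Y) on D(W)={3,4,6,8} D(X)={3,4,5,6,7} D(Y)={4,5,8}: W {3,4,6,8}->{3,4}; X {3,4,5,6,7}->{4,5}; Y {4,5,8}->{8}
Constraint 2 (U < W) on D(U)={3,4,5,6,7,8} D(W)={3,4}: U {3,4,5,6,7,8}->{3}; W {3,4}->{4}
Constraint 3 (U + Y = X) on D(U)={3} D(Y)={8} D(X)={4,5}: U {3}->{}; Y {8}->{}; X {4,5}->{}
So after all 3 constraints: D(W) = {4}

Answer: {4}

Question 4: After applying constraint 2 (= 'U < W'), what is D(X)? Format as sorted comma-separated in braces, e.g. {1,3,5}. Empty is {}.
Constraint 1 (W + X = Y) on D(W)={3,4,6,8} D(X)={3,4,5,6,7} D(Y)={4,5,8}: W {3,4,6,8}->{3,4}; X {3,4,5,6,7}->{4,5}; Y {4,5,8}->{8}
Constraint 2 (U < W) on D(U)={3,4,5,6,7,8} D(W)={3,4}: U {3,4,5,6,7,8}->{3}; W {3,4}->{4}
So after constraint 2: D(X) = {4,5}

Answer: {4,5}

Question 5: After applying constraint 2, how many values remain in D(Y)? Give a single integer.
Answer: 1

Derivation:
Constraint 1 (W + X = Y) on D(W)={3,4,6,8} D(X)={3,4,5,6,7} D(Y)={4,5,8}: W {3,4,6,8}->{3,4}; X {3,4,5,6,7}->{4,5}; Y {4,5,8}->{8}
Constraint 2 (U < W) on D(U)={3,4,5,6,7,8} D(W)={3,4}: U {3,4,5,6,7,8}->{3}; W {3,4}->{4}
So after constraint 2: D(Y)={8}, size = 1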